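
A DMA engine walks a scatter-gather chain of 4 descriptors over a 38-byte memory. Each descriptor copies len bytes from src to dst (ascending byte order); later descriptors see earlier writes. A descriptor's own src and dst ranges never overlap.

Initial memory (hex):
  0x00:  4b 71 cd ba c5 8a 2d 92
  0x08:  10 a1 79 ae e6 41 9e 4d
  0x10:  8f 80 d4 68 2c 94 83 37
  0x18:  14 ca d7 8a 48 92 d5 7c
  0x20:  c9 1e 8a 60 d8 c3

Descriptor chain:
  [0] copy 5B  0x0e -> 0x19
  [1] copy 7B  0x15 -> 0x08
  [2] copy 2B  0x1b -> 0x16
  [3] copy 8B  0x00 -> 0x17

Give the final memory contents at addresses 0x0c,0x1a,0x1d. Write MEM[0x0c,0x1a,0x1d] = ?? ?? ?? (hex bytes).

MEM[0x0c,0x1a,0x1d] = 9e ba 2d

D0: mem[0x19..0x1d] <- [9e 4d 8f 80 d4]
D1: mem[0x08..0x0e] <- [94 83 37 14 9e 4d 8f]
D2: mem[0x16..0x17] <- [8f 80]
D3: mem[0x17..0x1e] <- [4b 71 cd ba c5 8a 2d 92]
query mem[0x0c]=0x9e, mem[0x1a]=0xba, mem[0x1d]=0x2d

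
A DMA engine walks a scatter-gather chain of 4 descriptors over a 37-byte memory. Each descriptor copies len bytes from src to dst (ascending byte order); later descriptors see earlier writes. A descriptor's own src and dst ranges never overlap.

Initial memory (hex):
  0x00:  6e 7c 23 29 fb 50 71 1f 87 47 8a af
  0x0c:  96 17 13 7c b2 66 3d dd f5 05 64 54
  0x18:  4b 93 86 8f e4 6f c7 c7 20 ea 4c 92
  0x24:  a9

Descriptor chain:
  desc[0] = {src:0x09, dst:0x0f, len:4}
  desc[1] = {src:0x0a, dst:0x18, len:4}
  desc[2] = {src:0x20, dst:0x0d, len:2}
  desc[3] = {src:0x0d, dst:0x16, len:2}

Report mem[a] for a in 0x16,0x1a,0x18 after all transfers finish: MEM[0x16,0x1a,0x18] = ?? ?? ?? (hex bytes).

MEM[0x16,0x1a,0x18] = 20 96 8a

D0: mem[0x0f..0x12] <- [47 8a af 96]
D1: mem[0x18..0x1b] <- [8a af 96 17]
D2: mem[0x0d..0x0e] <- [20 ea]
D3: mem[0x16..0x17] <- [20 ea]
query mem[0x16]=0x20, mem[0x1a]=0x96, mem[0x18]=0x8a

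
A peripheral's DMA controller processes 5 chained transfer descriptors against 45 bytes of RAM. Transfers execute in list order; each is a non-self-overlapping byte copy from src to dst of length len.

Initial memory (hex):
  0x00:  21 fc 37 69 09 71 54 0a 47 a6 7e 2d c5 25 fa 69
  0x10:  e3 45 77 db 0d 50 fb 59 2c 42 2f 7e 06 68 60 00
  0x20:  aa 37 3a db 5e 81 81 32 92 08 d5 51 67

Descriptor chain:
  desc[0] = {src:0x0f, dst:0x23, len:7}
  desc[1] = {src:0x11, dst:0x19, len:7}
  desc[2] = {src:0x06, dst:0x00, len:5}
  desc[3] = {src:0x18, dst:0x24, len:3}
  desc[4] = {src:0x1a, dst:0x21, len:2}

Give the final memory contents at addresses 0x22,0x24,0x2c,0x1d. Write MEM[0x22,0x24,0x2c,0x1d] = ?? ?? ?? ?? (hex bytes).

MEM[0x22,0x24,0x2c,0x1d] = db 2c 67 50

  after D0: wrote 7B at 0x23 = 69e34577db0d50
  after D1: wrote 7B at 0x19 = 4577db0d50fb59
  after D2: wrote 5B at 0x00 = 540a47a67e
  after D3: wrote 3B at 0x24 = 2c4577
  after D4: wrote 2B at 0x21 = 77db
query mem[0x22]=0xdb, mem[0x24]=0x2c, mem[0x2c]=0x67, mem[0x1d]=0x50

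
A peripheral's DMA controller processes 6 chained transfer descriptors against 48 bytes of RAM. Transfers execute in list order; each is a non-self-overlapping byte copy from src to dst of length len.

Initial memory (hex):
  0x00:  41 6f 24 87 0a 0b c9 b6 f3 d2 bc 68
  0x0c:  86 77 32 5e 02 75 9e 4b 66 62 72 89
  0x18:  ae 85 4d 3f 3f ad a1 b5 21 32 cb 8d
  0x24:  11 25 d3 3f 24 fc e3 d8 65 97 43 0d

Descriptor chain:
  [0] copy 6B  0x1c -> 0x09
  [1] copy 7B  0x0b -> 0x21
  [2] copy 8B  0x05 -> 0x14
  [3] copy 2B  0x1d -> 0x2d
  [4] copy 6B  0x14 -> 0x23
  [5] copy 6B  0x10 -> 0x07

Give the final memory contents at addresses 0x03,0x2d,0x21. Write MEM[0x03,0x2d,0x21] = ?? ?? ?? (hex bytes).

MEM[0x03,0x2d,0x21] = 87 ad a1

  after D0: wrote 6B at 0x09 = 3fada1b52132
  after D1: wrote 7B at 0x21 = a1b521325e0275
  after D2: wrote 8B at 0x14 = 0bc9b6f33fada1b5
  after D3: wrote 2B at 0x2d = ada1
  after D4: wrote 6B at 0x23 = 0bc9b6f33fad
  after D5: wrote 6B at 0x07 = 02759e4b0bc9
query mem[0x03]=0x87, mem[0x2d]=0xad, mem[0x21]=0xa1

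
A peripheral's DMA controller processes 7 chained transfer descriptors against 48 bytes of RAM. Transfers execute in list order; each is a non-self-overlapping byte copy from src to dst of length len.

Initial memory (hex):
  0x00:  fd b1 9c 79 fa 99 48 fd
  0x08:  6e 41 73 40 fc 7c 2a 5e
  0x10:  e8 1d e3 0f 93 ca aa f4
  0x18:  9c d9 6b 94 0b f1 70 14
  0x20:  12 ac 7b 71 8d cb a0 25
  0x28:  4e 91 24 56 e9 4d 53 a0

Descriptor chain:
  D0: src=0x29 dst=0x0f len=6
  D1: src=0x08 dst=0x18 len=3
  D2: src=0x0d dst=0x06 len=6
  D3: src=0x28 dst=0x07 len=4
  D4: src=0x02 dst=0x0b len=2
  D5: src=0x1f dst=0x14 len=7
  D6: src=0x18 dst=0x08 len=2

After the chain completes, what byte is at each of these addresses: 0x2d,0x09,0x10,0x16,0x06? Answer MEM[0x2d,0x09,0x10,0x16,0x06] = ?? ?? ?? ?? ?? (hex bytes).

D0: mem[0x0f..0x14] <- [91 24 56 e9 4d 53]
D1: mem[0x18..0x1a] <- [6e 41 73]
D2: mem[0x06..0x0b] <- [7c 2a 91 24 56 e9]
D3: mem[0x07..0x0a] <- [4e 91 24 56]
D4: mem[0x0b..0x0c] <- [9c 79]
D5: mem[0x14..0x1a] <- [14 12 ac 7b 71 8d cb]
D6: mem[0x08..0x09] <- [71 8d]
query mem[0x2d]=0x4d, mem[0x09]=0x8d, mem[0x10]=0x24, mem[0x16]=0xac, mem[0x06]=0x7c

MEM[0x2d,0x09,0x10,0x16,0x06] = 4d 8d 24 ac 7c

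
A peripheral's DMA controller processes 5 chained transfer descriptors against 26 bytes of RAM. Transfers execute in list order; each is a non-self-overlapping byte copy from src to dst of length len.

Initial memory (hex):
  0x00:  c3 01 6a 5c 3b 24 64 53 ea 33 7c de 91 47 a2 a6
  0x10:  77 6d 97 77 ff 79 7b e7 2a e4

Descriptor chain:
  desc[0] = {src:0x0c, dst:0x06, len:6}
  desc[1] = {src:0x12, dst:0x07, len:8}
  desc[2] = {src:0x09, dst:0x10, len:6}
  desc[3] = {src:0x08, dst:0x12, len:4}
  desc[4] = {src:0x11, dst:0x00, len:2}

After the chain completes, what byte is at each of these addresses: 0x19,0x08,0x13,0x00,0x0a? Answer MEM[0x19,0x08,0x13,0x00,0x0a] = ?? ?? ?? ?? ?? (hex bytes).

  after D0: wrote 6B at 0x06 = 9147a2a6776d
  after D1: wrote 8B at 0x07 = 9777ff797be72ae4
  after D2: wrote 6B at 0x10 = ff797be72ae4
  after D3: wrote 4B at 0x12 = 77ff797b
  after D4: wrote 2B at 0x00 = 7977
query mem[0x19]=0xe4, mem[0x08]=0x77, mem[0x13]=0xff, mem[0x00]=0x79, mem[0x0a]=0x79

MEM[0x19,0x08,0x13,0x00,0x0a] = e4 77 ff 79 79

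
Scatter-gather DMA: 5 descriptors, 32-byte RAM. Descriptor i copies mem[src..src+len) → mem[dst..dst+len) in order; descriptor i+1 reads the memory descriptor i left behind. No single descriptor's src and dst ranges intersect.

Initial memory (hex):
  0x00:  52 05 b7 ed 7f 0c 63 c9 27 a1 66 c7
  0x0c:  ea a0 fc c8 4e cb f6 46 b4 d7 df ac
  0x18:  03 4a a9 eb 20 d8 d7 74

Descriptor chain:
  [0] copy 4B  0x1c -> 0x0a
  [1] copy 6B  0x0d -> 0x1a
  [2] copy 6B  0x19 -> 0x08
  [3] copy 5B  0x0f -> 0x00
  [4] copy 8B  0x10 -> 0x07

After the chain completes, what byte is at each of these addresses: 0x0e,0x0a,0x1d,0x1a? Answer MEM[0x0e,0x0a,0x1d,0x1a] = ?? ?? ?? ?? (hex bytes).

[0] 0x1c->0x0a len=4 : 20 d8 d7 74
[1] 0x0d->0x1a len=6 : 74 fc c8 4e cb f6
[2] 0x19->0x08 len=6 : 4a 74 fc c8 4e cb
[3] 0x0f->0x00 len=5 : c8 4e cb f6 46
[4] 0x10->0x07 len=8 : 4e cb f6 46 b4 d7 df ac
query mem[0x0e]=0xac, mem[0x0a]=0x46, mem[0x1d]=0x4e, mem[0x1a]=0x74

MEM[0x0e,0x0a,0x1d,0x1a] = ac 46 4e 74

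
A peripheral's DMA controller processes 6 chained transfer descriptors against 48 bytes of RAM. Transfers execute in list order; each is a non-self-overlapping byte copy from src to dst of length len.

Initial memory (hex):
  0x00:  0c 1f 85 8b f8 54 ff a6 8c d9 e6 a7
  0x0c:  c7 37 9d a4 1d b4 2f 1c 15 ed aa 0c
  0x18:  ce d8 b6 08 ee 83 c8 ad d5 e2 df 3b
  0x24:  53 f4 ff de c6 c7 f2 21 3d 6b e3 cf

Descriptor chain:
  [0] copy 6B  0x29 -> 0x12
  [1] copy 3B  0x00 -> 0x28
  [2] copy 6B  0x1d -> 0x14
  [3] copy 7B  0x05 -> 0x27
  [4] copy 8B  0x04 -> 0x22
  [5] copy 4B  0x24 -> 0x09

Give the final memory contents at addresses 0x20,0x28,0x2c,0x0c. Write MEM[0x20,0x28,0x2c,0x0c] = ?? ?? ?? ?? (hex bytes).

MEM[0x20,0x28,0x2c,0x0c] = d5 e6 e6 d9

  after D0: wrote 6B at 0x12 = c7f2213d6be3
  after D1: wrote 3B at 0x28 = 0c1f85
  after D2: wrote 6B at 0x14 = 83c8add5e2df
  after D3: wrote 7B at 0x27 = 54ffa68cd9e6a7
  after D4: wrote 8B at 0x22 = f854ffa68cd9e6a7
  after D5: wrote 4B at 0x09 = ffa68cd9
query mem[0x20]=0xd5, mem[0x28]=0xe6, mem[0x2c]=0xe6, mem[0x0c]=0xd9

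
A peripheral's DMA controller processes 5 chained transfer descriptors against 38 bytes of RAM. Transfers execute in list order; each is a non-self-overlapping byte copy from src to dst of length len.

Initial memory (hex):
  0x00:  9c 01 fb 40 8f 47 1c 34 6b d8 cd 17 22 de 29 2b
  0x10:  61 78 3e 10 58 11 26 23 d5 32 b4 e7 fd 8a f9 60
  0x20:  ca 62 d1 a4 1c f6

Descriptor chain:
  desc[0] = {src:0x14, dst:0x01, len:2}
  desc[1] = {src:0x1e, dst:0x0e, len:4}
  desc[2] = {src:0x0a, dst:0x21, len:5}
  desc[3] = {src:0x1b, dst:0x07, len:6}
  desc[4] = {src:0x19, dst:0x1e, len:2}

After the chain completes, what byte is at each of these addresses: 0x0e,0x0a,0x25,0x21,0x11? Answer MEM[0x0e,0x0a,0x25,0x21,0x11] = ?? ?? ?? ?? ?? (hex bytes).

#0 dst[0x01+2] := {0x58,0x11}
#1 dst[0x0e+4] := {0xf9,0x60,0xca,0x62}
#2 dst[0x21+5] := {0xcd,0x17,0x22,0xde,0xf9}
#3 dst[0x07+6] := {0xe7,0xfd,0x8a,0xf9,0x60,0xca}
#4 dst[0x1e+2] := {0x32,0xb4}
query mem[0x0e]=0xf9, mem[0x0a]=0xf9, mem[0x25]=0xf9, mem[0x21]=0xcd, mem[0x11]=0x62

MEM[0x0e,0x0a,0x25,0x21,0x11] = f9 f9 f9 cd 62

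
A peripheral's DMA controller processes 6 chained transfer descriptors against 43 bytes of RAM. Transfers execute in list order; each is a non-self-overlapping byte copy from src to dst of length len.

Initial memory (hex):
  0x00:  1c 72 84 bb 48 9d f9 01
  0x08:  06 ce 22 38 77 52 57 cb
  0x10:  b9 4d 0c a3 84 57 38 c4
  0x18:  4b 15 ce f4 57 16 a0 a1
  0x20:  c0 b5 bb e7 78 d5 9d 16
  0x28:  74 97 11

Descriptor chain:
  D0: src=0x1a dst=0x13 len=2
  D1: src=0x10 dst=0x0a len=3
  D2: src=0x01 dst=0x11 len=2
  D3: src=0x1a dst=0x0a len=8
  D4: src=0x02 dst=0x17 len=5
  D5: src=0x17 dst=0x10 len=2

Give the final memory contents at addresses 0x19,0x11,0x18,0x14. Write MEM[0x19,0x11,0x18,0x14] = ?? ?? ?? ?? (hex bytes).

MEM[0x19,0x11,0x18,0x14] = 48 bb bb f4

D0: mem[0x13..0x14] <- [ce f4]
D1: mem[0x0a..0x0c] <- [b9 4d 0c]
D2: mem[0x11..0x12] <- [72 84]
D3: mem[0x0a..0x11] <- [ce f4 57 16 a0 a1 c0 b5]
D4: mem[0x17..0x1b] <- [84 bb 48 9d f9]
D5: mem[0x10..0x11] <- [84 bb]
query mem[0x19]=0x48, mem[0x11]=0xbb, mem[0x18]=0xbb, mem[0x14]=0xf4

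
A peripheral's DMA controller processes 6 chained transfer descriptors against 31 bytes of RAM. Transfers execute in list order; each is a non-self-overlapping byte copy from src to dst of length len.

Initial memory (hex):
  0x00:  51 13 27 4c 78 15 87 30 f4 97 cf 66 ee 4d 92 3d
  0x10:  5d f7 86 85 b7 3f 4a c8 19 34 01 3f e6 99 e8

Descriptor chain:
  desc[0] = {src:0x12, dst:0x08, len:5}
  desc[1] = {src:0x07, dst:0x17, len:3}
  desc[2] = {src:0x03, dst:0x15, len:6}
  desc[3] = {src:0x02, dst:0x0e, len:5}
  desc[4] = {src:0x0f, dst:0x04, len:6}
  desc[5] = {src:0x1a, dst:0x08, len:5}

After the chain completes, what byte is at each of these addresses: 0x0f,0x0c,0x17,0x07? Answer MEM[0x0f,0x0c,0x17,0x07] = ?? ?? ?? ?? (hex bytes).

MEM[0x0f,0x0c,0x17,0x07] = 4c e8 15 87

  after D0: wrote 5B at 0x08 = 8685b73f4a
  after D1: wrote 3B at 0x17 = 308685
  after D2: wrote 6B at 0x15 = 4c7815873086
  after D3: wrote 5B at 0x0e = 274c781587
  after D4: wrote 6B at 0x04 = 4c78158785b7
  after D5: wrote 5B at 0x08 = 863fe699e8
query mem[0x0f]=0x4c, mem[0x0c]=0xe8, mem[0x17]=0x15, mem[0x07]=0x87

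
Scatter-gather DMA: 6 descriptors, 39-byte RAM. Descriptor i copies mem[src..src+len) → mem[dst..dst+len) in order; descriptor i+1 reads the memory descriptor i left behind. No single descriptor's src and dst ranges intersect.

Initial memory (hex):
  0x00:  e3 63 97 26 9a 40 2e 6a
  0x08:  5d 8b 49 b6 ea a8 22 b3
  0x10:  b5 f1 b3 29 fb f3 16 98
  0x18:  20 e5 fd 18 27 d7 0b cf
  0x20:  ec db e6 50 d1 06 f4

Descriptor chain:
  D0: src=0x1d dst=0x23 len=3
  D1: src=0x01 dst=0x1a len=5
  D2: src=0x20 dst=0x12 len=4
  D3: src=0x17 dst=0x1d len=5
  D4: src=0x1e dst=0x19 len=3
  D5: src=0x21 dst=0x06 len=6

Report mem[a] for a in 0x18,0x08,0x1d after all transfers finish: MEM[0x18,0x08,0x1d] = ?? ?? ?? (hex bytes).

MEM[0x18,0x08,0x1d] = 20 d7 98

  after D0: wrote 3B at 0x23 = d70bcf
  after D1: wrote 5B at 0x1a = 6397269a40
  after D2: wrote 4B at 0x12 = ecdbe6d7
  after D3: wrote 5B at 0x1d = 9820e56397
  after D4: wrote 3B at 0x19 = 20e563
  after D5: wrote 6B at 0x06 = 97e6d70bcff4
query mem[0x18]=0x20, mem[0x08]=0xd7, mem[0x1d]=0x98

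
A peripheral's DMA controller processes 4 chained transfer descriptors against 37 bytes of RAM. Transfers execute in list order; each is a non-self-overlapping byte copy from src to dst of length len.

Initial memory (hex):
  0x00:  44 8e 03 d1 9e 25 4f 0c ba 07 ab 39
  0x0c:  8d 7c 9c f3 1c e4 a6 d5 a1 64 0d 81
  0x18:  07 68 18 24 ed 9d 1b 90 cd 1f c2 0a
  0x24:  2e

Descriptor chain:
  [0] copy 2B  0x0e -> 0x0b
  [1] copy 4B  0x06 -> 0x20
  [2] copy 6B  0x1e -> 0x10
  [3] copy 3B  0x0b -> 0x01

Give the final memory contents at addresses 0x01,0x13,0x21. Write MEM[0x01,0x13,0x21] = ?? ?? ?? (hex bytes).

MEM[0x01,0x13,0x21] = 9c 0c 0c

#0 dst[0x0b+2] := {0x9c,0xf3}
#1 dst[0x20+4] := {0x4f,0x0c,0xba,0x07}
#2 dst[0x10+6] := {0x1b,0x90,0x4f,0x0c,0xba,0x07}
#3 dst[0x01+3] := {0x9c,0xf3,0x7c}
query mem[0x01]=0x9c, mem[0x13]=0x0c, mem[0x21]=0x0c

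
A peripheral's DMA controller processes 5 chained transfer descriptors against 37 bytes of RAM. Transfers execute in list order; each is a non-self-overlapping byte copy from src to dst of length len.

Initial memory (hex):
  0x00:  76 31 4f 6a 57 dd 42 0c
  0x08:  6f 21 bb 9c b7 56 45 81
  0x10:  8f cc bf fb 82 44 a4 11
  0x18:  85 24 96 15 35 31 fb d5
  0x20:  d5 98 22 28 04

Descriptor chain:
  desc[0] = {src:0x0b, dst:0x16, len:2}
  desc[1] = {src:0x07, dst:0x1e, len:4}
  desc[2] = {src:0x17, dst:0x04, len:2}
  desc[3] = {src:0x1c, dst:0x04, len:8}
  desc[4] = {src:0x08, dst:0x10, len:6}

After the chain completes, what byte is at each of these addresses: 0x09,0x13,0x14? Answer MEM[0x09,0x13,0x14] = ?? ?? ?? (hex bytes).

[0] 0x0b->0x16 len=2 : 9c b7
[1] 0x07->0x1e len=4 : 0c 6f 21 bb
[2] 0x17->0x04 len=2 : b7 85
[3] 0x1c->0x04 len=8 : 35 31 0c 6f 21 bb 22 28
[4] 0x08->0x10 len=6 : 21 bb 22 28 b7 56
query mem[0x09]=0xbb, mem[0x13]=0x28, mem[0x14]=0xb7

MEM[0x09,0x13,0x14] = bb 28 b7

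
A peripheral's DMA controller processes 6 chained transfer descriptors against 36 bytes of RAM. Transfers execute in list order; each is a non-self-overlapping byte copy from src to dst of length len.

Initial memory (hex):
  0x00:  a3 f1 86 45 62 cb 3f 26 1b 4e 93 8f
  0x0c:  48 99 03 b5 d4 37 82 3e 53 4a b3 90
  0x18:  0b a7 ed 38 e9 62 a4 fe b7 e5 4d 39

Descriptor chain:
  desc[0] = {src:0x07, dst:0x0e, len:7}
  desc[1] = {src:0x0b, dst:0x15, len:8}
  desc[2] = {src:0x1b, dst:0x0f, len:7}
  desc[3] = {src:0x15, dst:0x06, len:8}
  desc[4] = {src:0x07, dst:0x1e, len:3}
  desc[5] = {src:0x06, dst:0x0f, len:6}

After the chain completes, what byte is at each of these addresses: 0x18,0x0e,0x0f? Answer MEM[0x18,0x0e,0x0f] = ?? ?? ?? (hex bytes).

#0 dst[0x0e+7] := {0x26,0x1b,0x4e,0x93,0x8f,0x48,0x99}
#1 dst[0x15+8] := {0x8f,0x48,0x99,0x26,0x1b,0x4e,0x93,0x8f}
#2 dst[0x0f+7] := {0x93,0x8f,0x62,0xa4,0xfe,0xb7,0xe5}
#3 dst[0x06+8] := {0xe5,0x48,0x99,0x26,0x1b,0x4e,0x93,0x8f}
#4 dst[0x1e+3] := {0x48,0x99,0x26}
#5 dst[0x0f+6] := {0xe5,0x48,0x99,0x26,0x1b,0x4e}
query mem[0x18]=0x26, mem[0x0e]=0x26, mem[0x0f]=0xe5

MEM[0x18,0x0e,0x0f] = 26 26 e5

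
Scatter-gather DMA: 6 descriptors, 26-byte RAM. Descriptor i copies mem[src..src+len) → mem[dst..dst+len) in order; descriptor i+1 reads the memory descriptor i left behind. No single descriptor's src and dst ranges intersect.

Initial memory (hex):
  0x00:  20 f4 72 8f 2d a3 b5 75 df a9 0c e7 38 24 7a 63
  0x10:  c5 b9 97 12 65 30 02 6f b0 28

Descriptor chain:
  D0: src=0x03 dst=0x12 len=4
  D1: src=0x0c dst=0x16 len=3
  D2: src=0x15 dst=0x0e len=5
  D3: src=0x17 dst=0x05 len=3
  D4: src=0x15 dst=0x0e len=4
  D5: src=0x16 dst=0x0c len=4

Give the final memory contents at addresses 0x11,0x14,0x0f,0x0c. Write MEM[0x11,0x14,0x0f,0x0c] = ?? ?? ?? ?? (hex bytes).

MEM[0x11,0x14,0x0f,0x0c] = 7a a3 28 38

D0: mem[0x12..0x15] <- [8f 2d a3 b5]
D1: mem[0x16..0x18] <- [38 24 7a]
D2: mem[0x0e..0x12] <- [b5 38 24 7a 28]
D3: mem[0x05..0x07] <- [24 7a 28]
D4: mem[0x0e..0x11] <- [b5 38 24 7a]
D5: mem[0x0c..0x0f] <- [38 24 7a 28]
query mem[0x11]=0x7a, mem[0x14]=0xa3, mem[0x0f]=0x28, mem[0x0c]=0x38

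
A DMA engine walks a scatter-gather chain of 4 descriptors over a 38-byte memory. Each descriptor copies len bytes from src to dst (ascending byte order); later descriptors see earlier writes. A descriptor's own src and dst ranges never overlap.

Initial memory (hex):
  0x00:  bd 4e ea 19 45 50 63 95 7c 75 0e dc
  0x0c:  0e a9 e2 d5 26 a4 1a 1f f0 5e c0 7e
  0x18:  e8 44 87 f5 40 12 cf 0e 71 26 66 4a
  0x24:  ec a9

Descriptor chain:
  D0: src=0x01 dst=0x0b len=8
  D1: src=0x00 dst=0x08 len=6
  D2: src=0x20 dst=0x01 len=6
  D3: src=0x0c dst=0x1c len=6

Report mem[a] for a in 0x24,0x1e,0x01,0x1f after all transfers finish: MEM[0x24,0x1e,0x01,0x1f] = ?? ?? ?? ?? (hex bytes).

  after D0: wrote 8B at 0x0b = 4eea19455063957c
  after D1: wrote 6B at 0x08 = bd4eea194550
  after D2: wrote 6B at 0x01 = 7126664aeca9
  after D3: wrote 6B at 0x1c = 455045506395
query mem[0x24]=0xec, mem[0x1e]=0x45, mem[0x01]=0x71, mem[0x1f]=0x50

MEM[0x24,0x1e,0x01,0x1f] = ec 45 71 50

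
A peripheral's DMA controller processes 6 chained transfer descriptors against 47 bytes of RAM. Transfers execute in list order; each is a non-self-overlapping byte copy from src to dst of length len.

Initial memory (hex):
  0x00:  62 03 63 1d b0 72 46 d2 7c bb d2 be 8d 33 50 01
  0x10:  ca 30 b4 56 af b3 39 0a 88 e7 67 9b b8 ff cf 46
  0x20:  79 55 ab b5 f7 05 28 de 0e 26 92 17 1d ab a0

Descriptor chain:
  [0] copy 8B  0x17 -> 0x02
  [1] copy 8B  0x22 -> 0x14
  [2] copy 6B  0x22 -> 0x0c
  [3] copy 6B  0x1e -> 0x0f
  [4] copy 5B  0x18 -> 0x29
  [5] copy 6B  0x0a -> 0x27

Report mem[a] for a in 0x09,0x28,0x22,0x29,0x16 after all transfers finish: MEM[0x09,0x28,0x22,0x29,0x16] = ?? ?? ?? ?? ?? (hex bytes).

D0: mem[0x02..0x09] <- [0a 88 e7 67 9b b8 ff cf]
D1: mem[0x14..0x1b] <- [ab b5 f7 05 28 de 0e 26]
D2: mem[0x0c..0x11] <- [ab b5 f7 05 28 de]
D3: mem[0x0f..0x14] <- [cf 46 79 55 ab b5]
D4: mem[0x29..0x2d] <- [28 de 0e 26 b8]
D5: mem[0x27..0x2c] <- [d2 be ab b5 f7 cf]
query mem[0x09]=0xcf, mem[0x28]=0xbe, mem[0x22]=0xab, mem[0x29]=0xab, mem[0x16]=0xf7

MEM[0x09,0x28,0x22,0x29,0x16] = cf be ab ab f7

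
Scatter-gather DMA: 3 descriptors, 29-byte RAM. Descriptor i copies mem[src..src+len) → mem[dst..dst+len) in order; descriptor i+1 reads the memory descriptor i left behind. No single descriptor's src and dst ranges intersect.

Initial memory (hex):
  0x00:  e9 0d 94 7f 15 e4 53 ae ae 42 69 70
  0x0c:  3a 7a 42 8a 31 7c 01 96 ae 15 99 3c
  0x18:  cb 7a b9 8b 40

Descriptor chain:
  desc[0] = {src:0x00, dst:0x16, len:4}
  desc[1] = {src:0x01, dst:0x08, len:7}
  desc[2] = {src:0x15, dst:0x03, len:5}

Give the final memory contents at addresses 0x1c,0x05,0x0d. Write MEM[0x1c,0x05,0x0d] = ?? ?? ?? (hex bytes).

MEM[0x1c,0x05,0x0d] = 40 0d 53

[0] 0x00->0x16 len=4 : e9 0d 94 7f
[1] 0x01->0x08 len=7 : 0d 94 7f 15 e4 53 ae
[2] 0x15->0x03 len=5 : 15 e9 0d 94 7f
query mem[0x1c]=0x40, mem[0x05]=0x0d, mem[0x0d]=0x53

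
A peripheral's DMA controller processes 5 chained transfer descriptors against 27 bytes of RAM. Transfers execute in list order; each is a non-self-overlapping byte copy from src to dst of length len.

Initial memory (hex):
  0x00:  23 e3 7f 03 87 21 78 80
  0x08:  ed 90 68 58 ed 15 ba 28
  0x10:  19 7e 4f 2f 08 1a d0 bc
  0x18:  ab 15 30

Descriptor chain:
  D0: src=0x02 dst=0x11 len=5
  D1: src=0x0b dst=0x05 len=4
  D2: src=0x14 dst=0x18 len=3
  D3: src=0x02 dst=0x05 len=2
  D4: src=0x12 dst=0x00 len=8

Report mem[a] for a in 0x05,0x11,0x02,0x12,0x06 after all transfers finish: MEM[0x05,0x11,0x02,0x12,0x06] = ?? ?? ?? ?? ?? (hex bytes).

MEM[0x05,0x11,0x02,0x12,0x06] = bc 7f 21 03 21

[0] 0x02->0x11 len=5 : 7f 03 87 21 78
[1] 0x0b->0x05 len=4 : 58 ed 15 ba
[2] 0x14->0x18 len=3 : 21 78 d0
[3] 0x02->0x05 len=2 : 7f 03
[4] 0x12->0x00 len=8 : 03 87 21 78 d0 bc 21 78
query mem[0x05]=0xbc, mem[0x11]=0x7f, mem[0x02]=0x21, mem[0x12]=0x03, mem[0x06]=0x21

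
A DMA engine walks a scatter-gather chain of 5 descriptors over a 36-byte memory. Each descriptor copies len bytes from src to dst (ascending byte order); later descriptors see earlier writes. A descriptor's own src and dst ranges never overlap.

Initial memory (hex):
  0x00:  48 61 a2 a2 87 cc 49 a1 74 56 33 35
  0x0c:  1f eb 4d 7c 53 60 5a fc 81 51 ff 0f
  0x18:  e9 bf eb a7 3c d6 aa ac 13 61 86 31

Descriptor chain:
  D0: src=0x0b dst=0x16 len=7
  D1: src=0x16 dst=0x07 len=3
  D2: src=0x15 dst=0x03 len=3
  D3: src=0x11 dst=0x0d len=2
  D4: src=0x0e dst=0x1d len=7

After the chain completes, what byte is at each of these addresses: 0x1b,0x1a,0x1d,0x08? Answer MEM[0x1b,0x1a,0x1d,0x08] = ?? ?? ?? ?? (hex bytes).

MEM[0x1b,0x1a,0x1d,0x08] = 53 7c 5a 1f

[0] 0x0b->0x16 len=7 : 35 1f eb 4d 7c 53 60
[1] 0x16->0x07 len=3 : 35 1f eb
[2] 0x15->0x03 len=3 : 51 35 1f
[3] 0x11->0x0d len=2 : 60 5a
[4] 0x0e->0x1d len=7 : 5a 7c 53 60 5a fc 81
query mem[0x1b]=0x53, mem[0x1a]=0x7c, mem[0x1d]=0x5a, mem[0x08]=0x1f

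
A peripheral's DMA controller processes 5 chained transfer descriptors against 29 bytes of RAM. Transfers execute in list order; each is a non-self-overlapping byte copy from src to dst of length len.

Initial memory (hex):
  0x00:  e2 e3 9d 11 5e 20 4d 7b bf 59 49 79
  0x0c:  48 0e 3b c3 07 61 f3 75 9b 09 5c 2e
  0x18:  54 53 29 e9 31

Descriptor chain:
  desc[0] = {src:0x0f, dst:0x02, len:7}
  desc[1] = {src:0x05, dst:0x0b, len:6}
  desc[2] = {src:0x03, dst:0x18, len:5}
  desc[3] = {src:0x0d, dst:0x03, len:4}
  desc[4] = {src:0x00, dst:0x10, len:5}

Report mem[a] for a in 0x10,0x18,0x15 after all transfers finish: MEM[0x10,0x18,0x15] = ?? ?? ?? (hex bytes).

#0 dst[0x02+7] := {0xc3,0x07,0x61,0xf3,0x75,0x9b,0x09}
#1 dst[0x0b+6] := {0xf3,0x75,0x9b,0x09,0x59,0x49}
#2 dst[0x18+5] := {0x07,0x61,0xf3,0x75,0x9b}
#3 dst[0x03+4] := {0x9b,0x09,0x59,0x49}
#4 dst[0x10+5] := {0xe2,0xe3,0xc3,0x9b,0x09}
query mem[0x10]=0xe2, mem[0x18]=0x07, mem[0x15]=0x09

MEM[0x10,0x18,0x15] = e2 07 09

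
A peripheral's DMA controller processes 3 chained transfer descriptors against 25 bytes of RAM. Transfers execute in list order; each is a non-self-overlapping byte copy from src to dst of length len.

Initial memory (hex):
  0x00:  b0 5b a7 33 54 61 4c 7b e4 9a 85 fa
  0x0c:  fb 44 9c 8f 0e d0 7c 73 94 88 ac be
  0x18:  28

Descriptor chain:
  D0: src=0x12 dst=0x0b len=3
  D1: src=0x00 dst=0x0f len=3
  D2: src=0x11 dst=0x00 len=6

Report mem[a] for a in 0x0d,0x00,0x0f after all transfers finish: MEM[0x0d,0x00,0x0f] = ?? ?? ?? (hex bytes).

MEM[0x0d,0x00,0x0f] = 94 a7 b0

D0: mem[0x0b..0x0d] <- [7c 73 94]
D1: mem[0x0f..0x11] <- [b0 5b a7]
D2: mem[0x00..0x05] <- [a7 7c 73 94 88 ac]
query mem[0x0d]=0x94, mem[0x00]=0xa7, mem[0x0f]=0xb0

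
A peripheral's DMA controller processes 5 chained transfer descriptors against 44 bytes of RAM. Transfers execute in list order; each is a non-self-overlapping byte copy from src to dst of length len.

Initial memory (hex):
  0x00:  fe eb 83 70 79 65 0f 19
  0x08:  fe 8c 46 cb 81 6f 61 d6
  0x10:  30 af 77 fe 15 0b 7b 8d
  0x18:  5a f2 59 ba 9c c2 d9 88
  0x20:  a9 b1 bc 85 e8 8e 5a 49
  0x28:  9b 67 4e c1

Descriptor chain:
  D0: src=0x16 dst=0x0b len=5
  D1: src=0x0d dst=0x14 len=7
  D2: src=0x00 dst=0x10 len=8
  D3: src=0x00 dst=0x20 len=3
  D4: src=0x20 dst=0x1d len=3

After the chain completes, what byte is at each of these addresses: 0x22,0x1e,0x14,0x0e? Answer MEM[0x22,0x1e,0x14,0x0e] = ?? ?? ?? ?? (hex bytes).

MEM[0x22,0x1e,0x14,0x0e] = 83 eb 79 f2

D0: mem[0x0b..0x0f] <- [7b 8d 5a f2 59]
D1: mem[0x14..0x1a] <- [5a f2 59 30 af 77 fe]
D2: mem[0x10..0x17] <- [fe eb 83 70 79 65 0f 19]
D3: mem[0x20..0x22] <- [fe eb 83]
D4: mem[0x1d..0x1f] <- [fe eb 83]
query mem[0x22]=0x83, mem[0x1e]=0xeb, mem[0x14]=0x79, mem[0x0e]=0xf2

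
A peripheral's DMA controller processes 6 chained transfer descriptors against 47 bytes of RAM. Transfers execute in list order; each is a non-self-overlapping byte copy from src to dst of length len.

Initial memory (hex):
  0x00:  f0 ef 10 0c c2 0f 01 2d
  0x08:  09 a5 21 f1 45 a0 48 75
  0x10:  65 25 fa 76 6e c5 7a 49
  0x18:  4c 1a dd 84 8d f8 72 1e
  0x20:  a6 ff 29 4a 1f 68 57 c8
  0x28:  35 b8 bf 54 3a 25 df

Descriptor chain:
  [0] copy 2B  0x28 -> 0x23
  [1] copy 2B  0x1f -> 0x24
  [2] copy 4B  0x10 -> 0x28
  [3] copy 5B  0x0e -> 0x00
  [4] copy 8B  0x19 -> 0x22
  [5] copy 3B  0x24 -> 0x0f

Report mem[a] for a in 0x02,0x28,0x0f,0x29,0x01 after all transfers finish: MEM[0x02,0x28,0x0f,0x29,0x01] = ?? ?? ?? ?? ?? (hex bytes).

MEM[0x02,0x28,0x0f,0x29,0x01] = 65 1e 84 a6 75

#0 dst[0x23+2] := {0x35,0xb8}
#1 dst[0x24+2] := {0x1e,0xa6}
#2 dst[0x28+4] := {0x65,0x25,0xfa,0x76}
#3 dst[0x00+5] := {0x48,0x75,0x65,0x25,0xfa}
#4 dst[0x22+8] := {0x1a,0xdd,0x84,0x8d,0xf8,0x72,0x1e,0xa6}
#5 dst[0x0f+3] := {0x84,0x8d,0xf8}
query mem[0x02]=0x65, mem[0x28]=0x1e, mem[0x0f]=0x84, mem[0x29]=0xa6, mem[0x01]=0x75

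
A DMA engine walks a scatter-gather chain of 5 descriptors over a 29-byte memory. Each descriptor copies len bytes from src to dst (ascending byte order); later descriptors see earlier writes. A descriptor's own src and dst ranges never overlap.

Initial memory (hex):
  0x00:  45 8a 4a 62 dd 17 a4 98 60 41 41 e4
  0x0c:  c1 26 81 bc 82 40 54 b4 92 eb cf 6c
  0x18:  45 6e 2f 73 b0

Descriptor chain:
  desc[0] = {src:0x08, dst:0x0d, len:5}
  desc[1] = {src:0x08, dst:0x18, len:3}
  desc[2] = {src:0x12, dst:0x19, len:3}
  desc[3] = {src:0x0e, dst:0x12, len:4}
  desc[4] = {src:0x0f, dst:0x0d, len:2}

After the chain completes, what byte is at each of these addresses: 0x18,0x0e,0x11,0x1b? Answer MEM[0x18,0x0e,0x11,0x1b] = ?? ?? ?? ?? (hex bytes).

[0] 0x08->0x0d len=5 : 60 41 41 e4 c1
[1] 0x08->0x18 len=3 : 60 41 41
[2] 0x12->0x19 len=3 : 54 b4 92
[3] 0x0e->0x12 len=4 : 41 41 e4 c1
[4] 0x0f->0x0d len=2 : 41 e4
query mem[0x18]=0x60, mem[0x0e]=0xe4, mem[0x11]=0xc1, mem[0x1b]=0x92

MEM[0x18,0x0e,0x11,0x1b] = 60 e4 c1 92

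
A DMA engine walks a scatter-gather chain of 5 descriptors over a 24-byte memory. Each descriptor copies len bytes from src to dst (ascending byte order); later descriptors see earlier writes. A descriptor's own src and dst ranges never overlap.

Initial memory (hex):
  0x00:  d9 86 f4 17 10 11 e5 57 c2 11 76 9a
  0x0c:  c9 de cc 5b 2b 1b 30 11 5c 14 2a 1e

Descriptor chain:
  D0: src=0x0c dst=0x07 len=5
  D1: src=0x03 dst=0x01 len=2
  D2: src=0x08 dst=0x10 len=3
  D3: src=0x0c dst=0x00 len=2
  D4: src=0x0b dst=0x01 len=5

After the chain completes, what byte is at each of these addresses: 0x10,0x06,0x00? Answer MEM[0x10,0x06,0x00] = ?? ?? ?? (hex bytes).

  after D0: wrote 5B at 0x07 = c9decc5b2b
  after D1: wrote 2B at 0x01 = 1710
  after D2: wrote 3B at 0x10 = decc5b
  after D3: wrote 2B at 0x00 = c9de
  after D4: wrote 5B at 0x01 = 2bc9decc5b
query mem[0x10]=0xde, mem[0x06]=0xe5, mem[0x00]=0xc9

MEM[0x10,0x06,0x00] = de e5 c9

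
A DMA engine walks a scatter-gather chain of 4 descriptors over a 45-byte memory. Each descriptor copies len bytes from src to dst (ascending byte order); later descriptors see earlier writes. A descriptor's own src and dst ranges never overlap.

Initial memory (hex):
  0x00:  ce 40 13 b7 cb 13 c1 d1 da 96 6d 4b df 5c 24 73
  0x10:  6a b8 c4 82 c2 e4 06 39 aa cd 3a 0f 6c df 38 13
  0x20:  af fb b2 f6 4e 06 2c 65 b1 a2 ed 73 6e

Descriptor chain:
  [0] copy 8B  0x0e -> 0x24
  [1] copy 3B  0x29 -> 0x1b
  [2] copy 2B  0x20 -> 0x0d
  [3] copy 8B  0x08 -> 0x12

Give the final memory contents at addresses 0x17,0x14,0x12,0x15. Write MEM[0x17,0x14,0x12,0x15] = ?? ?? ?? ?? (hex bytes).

MEM[0x17,0x14,0x12,0x15] = af 6d da 4b

D0: mem[0x24..0x2b] <- [24 73 6a b8 c4 82 c2 e4]
D1: mem[0x1b..0x1d] <- [82 c2 e4]
D2: mem[0x0d..0x0e] <- [af fb]
D3: mem[0x12..0x19] <- [da 96 6d 4b df af fb 73]
query mem[0x17]=0xaf, mem[0x14]=0x6d, mem[0x12]=0xda, mem[0x15]=0x4b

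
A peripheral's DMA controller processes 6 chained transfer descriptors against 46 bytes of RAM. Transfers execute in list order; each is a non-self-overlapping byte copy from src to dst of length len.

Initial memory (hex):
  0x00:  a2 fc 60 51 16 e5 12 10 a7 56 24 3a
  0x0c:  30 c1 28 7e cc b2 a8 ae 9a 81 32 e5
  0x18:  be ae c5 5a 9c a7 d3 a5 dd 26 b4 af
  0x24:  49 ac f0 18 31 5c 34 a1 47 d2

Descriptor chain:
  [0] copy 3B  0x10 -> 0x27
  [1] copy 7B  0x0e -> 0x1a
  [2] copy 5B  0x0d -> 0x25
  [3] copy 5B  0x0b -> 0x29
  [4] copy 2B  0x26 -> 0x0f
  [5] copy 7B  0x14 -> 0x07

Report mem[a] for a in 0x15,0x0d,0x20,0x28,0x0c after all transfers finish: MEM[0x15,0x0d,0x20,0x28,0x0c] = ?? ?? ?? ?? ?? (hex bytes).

MEM[0x15,0x0d,0x20,0x28,0x0c] = 81 28 9a cc ae

D0: mem[0x27..0x29] <- [cc b2 a8]
D1: mem[0x1a..0x20] <- [28 7e cc b2 a8 ae 9a]
D2: mem[0x25..0x29] <- [c1 28 7e cc b2]
D3: mem[0x29..0x2d] <- [3a 30 c1 28 7e]
D4: mem[0x0f..0x10] <- [28 7e]
D5: mem[0x07..0x0d] <- [9a 81 32 e5 be ae 28]
query mem[0x15]=0x81, mem[0x0d]=0x28, mem[0x20]=0x9a, mem[0x28]=0xcc, mem[0x0c]=0xae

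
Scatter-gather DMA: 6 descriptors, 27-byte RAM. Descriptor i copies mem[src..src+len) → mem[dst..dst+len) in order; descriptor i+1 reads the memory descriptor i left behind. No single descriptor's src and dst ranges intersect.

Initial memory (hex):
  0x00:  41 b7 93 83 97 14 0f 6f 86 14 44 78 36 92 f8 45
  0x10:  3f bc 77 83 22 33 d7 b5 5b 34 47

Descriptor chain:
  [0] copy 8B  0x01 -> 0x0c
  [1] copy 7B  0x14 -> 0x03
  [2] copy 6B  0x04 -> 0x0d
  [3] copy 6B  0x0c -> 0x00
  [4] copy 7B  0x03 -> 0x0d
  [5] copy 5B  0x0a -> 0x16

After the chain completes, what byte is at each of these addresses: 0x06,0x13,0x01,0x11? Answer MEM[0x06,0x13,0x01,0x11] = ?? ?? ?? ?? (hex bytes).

MEM[0x06,0x13,0x01,0x11] = b5 47 33 5b

[0] 0x01->0x0c len=8 : b7 93 83 97 14 0f 6f 86
[1] 0x14->0x03 len=7 : 22 33 d7 b5 5b 34 47
[2] 0x04->0x0d len=6 : 33 d7 b5 5b 34 47
[3] 0x0c->0x00 len=6 : b7 33 d7 b5 5b 34
[4] 0x03->0x0d len=7 : b5 5b 34 b5 5b 34 47
[5] 0x0a->0x16 len=5 : 44 78 b7 b5 5b
query mem[0x06]=0xb5, mem[0x13]=0x47, mem[0x01]=0x33, mem[0x11]=0x5b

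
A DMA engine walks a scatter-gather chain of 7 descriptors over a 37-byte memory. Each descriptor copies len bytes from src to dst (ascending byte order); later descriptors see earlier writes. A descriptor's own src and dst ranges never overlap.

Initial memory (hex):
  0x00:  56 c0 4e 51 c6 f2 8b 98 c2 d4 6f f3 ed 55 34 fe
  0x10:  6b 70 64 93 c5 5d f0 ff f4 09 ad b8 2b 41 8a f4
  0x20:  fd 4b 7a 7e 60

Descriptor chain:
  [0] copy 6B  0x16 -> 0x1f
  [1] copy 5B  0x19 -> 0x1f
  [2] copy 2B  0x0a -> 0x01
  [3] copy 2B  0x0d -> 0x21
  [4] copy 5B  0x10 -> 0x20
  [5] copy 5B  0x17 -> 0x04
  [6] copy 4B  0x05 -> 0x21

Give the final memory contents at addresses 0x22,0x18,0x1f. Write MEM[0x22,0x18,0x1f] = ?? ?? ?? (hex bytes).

MEM[0x22,0x18,0x1f] = 09 f4 09

[0] 0x16->0x1f len=6 : f0 ff f4 09 ad b8
[1] 0x19->0x1f len=5 : 09 ad b8 2b 41
[2] 0x0a->0x01 len=2 : 6f f3
[3] 0x0d->0x21 len=2 : 55 34
[4] 0x10->0x20 len=5 : 6b 70 64 93 c5
[5] 0x17->0x04 len=5 : ff f4 09 ad b8
[6] 0x05->0x21 len=4 : f4 09 ad b8
query mem[0x22]=0x09, mem[0x18]=0xf4, mem[0x1f]=0x09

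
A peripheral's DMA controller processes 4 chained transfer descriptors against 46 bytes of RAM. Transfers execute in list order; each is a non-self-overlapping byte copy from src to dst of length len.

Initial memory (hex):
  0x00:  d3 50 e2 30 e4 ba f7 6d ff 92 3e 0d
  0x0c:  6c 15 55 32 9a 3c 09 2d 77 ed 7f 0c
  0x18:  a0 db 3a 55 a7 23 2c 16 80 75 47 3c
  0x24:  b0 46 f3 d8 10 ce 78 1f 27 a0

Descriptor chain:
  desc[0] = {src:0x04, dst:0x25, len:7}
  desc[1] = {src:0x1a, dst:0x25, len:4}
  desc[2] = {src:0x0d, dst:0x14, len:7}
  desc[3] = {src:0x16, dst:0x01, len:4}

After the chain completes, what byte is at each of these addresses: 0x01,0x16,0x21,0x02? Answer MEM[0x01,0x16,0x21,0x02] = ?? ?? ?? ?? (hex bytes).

MEM[0x01,0x16,0x21,0x02] = 32 32 75 9a

[0] 0x04->0x25 len=7 : e4 ba f7 6d ff 92 3e
[1] 0x1a->0x25 len=4 : 3a 55 a7 23
[2] 0x0d->0x14 len=7 : 15 55 32 9a 3c 09 2d
[3] 0x16->0x01 len=4 : 32 9a 3c 09
query mem[0x01]=0x32, mem[0x16]=0x32, mem[0x21]=0x75, mem[0x02]=0x9a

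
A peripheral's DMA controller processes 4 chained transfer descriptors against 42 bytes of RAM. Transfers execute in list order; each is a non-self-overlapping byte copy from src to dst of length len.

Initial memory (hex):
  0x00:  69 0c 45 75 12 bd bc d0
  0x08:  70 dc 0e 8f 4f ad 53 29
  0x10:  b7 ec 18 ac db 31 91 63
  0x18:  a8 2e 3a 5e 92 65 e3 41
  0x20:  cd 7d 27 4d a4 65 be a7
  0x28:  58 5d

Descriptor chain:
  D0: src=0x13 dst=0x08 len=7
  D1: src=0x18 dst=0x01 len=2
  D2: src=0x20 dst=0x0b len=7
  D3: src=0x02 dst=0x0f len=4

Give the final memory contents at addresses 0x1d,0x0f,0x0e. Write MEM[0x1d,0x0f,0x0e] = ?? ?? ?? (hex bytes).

D0: mem[0x08..0x0e] <- [ac db 31 91 63 a8 2e]
D1: mem[0x01..0x02] <- [a8 2e]
D2: mem[0x0b..0x11] <- [cd 7d 27 4d a4 65 be]
D3: mem[0x0f..0x12] <- [2e 75 12 bd]
query mem[0x1d]=0x65, mem[0x0f]=0x2e, mem[0x0e]=0x4d

MEM[0x1d,0x0f,0x0e] = 65 2e 4d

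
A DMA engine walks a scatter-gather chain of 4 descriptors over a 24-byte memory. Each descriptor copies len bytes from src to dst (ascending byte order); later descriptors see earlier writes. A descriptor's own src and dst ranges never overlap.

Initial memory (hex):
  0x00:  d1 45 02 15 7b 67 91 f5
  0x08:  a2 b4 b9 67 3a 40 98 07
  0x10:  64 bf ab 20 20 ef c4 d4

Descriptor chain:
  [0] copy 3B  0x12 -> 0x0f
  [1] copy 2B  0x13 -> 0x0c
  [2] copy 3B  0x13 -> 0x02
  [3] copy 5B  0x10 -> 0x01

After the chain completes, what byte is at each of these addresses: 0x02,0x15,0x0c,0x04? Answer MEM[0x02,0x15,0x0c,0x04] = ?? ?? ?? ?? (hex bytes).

MEM[0x02,0x15,0x0c,0x04] = 20 ef 20 20

D0: mem[0x0f..0x11] <- [ab 20 20]
D1: mem[0x0c..0x0d] <- [20 20]
D2: mem[0x02..0x04] <- [20 20 ef]
D3: mem[0x01..0x05] <- [20 20 ab 20 20]
query mem[0x02]=0x20, mem[0x15]=0xef, mem[0x0c]=0x20, mem[0x04]=0x20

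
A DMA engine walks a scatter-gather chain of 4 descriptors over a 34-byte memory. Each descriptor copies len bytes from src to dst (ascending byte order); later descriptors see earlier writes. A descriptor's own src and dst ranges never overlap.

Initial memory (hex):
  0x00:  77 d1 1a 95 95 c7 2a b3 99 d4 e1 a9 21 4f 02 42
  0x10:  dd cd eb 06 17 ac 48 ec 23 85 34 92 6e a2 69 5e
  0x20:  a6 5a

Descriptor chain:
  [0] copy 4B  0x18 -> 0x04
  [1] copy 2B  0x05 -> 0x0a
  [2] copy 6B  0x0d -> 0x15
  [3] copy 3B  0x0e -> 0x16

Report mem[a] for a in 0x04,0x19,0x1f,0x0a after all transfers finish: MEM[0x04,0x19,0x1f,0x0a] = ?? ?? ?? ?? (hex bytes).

MEM[0x04,0x19,0x1f,0x0a] = 23 cd 5e 85

#0 dst[0x04+4] := {0x23,0x85,0x34,0x92}
#1 dst[0x0a+2] := {0x85,0x34}
#2 dst[0x15+6] := {0x4f,0x02,0x42,0xdd,0xcd,0xeb}
#3 dst[0x16+3] := {0x02,0x42,0xdd}
query mem[0x04]=0x23, mem[0x19]=0xcd, mem[0x1f]=0x5e, mem[0x0a]=0x85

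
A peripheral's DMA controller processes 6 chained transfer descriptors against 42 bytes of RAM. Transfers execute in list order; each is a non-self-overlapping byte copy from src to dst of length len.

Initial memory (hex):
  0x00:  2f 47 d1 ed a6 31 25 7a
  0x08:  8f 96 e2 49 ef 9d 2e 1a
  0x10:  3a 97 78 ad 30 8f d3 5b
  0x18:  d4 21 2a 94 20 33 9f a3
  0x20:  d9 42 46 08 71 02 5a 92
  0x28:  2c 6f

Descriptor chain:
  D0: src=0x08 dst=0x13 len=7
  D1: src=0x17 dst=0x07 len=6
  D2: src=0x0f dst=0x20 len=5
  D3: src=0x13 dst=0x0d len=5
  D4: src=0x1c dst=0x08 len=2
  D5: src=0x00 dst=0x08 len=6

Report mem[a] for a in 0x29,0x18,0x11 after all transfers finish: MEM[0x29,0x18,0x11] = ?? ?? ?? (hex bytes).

MEM[0x29,0x18,0x11] = 6f 9d ef

#0 dst[0x13+7] := {0x8f,0x96,0xe2,0x49,0xef,0x9d,0x2e}
#1 dst[0x07+6] := {0xef,0x9d,0x2e,0x2a,0x94,0x20}
#2 dst[0x20+5] := {0x1a,0x3a,0x97,0x78,0x8f}
#3 dst[0x0d+5] := {0x8f,0x96,0xe2,0x49,0xef}
#4 dst[0x08+2] := {0x20,0x33}
#5 dst[0x08+6] := {0x2f,0x47,0xd1,0xed,0xa6,0x31}
query mem[0x29]=0x6f, mem[0x18]=0x9d, mem[0x11]=0xef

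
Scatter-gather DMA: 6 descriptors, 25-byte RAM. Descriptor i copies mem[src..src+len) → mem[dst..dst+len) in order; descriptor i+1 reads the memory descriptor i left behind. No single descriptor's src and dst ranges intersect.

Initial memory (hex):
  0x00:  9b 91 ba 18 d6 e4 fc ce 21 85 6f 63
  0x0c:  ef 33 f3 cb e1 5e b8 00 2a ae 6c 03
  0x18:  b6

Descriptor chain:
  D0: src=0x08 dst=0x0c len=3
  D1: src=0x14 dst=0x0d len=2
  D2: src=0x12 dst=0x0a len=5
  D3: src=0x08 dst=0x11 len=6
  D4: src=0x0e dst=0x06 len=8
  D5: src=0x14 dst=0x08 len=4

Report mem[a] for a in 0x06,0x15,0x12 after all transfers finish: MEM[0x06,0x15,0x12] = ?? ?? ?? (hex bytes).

MEM[0x06,0x15,0x12] = 6c 2a 85

[0] 0x08->0x0c len=3 : 21 85 6f
[1] 0x14->0x0d len=2 : 2a ae
[2] 0x12->0x0a len=5 : b8 00 2a ae 6c
[3] 0x08->0x11 len=6 : 21 85 b8 00 2a ae
[4] 0x0e->0x06 len=8 : 6c cb e1 21 85 b8 00 2a
[5] 0x14->0x08 len=4 : 00 2a ae 03
query mem[0x06]=0x6c, mem[0x15]=0x2a, mem[0x12]=0x85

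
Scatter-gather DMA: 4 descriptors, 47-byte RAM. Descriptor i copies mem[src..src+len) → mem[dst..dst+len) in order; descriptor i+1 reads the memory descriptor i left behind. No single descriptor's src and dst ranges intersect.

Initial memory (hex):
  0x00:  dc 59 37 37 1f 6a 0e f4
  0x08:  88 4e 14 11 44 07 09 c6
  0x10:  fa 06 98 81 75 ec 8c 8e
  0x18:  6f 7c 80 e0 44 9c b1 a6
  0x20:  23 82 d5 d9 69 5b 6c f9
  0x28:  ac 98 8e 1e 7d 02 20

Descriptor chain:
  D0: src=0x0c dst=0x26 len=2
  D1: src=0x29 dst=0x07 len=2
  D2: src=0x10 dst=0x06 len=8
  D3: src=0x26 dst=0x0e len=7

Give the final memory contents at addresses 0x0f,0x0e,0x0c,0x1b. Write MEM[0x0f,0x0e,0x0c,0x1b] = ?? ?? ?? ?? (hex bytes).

  after D0: wrote 2B at 0x26 = 4407
  after D1: wrote 2B at 0x07 = 988e
  after D2: wrote 8B at 0x06 = fa06988175ec8c8e
  after D3: wrote 7B at 0x0e = 4407ac988e1e7d
query mem[0x0f]=0x07, mem[0x0e]=0x44, mem[0x0c]=0x8c, mem[0x1b]=0xe0

MEM[0x0f,0x0e,0x0c,0x1b] = 07 44 8c e0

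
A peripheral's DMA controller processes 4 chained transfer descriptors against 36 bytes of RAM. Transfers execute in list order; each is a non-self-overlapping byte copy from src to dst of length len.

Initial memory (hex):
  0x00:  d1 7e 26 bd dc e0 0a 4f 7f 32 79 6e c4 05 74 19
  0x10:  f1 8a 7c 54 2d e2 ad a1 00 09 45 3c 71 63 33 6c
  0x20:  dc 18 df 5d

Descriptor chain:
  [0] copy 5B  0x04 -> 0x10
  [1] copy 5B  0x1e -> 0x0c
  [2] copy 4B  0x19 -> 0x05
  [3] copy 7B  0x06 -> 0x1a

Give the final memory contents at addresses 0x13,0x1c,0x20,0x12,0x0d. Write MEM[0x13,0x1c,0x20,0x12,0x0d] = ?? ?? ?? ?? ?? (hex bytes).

MEM[0x13,0x1c,0x20,0x12,0x0d] = 4f 71 33 0a 6c

  after D0: wrote 5B at 0x10 = dce00a4f7f
  after D1: wrote 5B at 0x0c = 336cdc18df
  after D2: wrote 4B at 0x05 = 09453c71
  after D3: wrote 7B at 0x1a = 453c7132796e33
query mem[0x13]=0x4f, mem[0x1c]=0x71, mem[0x20]=0x33, mem[0x12]=0x0a, mem[0x0d]=0x6c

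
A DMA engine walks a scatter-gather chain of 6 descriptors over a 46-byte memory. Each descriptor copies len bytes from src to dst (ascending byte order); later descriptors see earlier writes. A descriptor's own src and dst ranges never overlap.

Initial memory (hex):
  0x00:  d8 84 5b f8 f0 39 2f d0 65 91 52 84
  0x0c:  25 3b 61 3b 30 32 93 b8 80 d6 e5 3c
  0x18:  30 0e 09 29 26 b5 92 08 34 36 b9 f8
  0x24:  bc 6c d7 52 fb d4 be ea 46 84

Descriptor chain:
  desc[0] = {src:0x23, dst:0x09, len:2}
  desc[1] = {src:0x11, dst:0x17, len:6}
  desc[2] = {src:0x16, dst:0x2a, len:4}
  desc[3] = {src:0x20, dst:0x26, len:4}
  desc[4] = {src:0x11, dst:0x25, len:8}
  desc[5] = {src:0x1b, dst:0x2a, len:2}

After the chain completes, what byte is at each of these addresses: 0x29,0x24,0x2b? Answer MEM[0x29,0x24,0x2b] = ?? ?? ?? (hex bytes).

#0 dst[0x09+2] := {0xf8,0xbc}
#1 dst[0x17+6] := {0x32,0x93,0xb8,0x80,0xd6,0xe5}
#2 dst[0x2a+4] := {0xe5,0x32,0x93,0xb8}
#3 dst[0x26+4] := {0x34,0x36,0xb9,0xf8}
#4 dst[0x25+8] := {0x32,0x93,0xb8,0x80,0xd6,0xe5,0x32,0x93}
#5 dst[0x2a+2] := {0xd6,0xe5}
query mem[0x29]=0xd6, mem[0x24]=0xbc, mem[0x2b]=0xe5

MEM[0x29,0x24,0x2b] = d6 bc e5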